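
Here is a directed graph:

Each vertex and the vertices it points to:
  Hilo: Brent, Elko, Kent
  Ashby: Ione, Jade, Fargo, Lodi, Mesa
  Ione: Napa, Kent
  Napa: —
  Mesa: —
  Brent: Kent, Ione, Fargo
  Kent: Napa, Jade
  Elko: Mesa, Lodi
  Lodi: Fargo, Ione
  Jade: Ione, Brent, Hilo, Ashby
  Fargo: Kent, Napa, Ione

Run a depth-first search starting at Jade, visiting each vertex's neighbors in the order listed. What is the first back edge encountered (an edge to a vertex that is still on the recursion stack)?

Kent→Jade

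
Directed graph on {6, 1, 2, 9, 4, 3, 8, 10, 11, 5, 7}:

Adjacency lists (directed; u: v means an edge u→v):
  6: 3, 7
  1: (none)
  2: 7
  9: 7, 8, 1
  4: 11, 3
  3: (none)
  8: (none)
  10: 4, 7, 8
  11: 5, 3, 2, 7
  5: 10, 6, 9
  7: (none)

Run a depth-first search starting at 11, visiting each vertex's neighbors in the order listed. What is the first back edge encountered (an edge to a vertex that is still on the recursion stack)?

DFS from 11 (visiting each vertex's neighbors in the order listed); mark gray on enter, black on exit:
11 gray
  5 gray
    10 gray
      4 gray
        4→11: 11 is gray → back edge
First back edge: 4 → 11.

4->11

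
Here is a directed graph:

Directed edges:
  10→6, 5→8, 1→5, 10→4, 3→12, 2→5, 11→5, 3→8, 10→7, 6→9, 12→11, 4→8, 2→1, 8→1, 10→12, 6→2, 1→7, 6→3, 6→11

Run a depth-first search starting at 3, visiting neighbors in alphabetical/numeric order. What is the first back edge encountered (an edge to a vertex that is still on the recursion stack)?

DFS from 3 (visiting neighbors in alphabetical/numeric order); mark gray on enter, black on exit:
3 gray
  8 gray
    1 gray
      5 gray
        5→8: 8 is gray → back edge
First back edge: 5 → 8.

5->8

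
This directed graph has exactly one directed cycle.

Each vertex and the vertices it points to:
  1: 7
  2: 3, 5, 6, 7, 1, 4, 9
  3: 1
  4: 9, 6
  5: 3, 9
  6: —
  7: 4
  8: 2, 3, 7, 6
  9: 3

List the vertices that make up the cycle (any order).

1, 3, 4, 7, 9

DFS with gray/black marking from 1:
1 gray
  7 gray
    4 gray
      9 gray
        3 gray
          3→1: 1 is gray → back edge
Back edge closes the cycle 1 → 7 → 4 → 9 → 3 → 1; its vertices are {1, 3, 4, 7, 9}.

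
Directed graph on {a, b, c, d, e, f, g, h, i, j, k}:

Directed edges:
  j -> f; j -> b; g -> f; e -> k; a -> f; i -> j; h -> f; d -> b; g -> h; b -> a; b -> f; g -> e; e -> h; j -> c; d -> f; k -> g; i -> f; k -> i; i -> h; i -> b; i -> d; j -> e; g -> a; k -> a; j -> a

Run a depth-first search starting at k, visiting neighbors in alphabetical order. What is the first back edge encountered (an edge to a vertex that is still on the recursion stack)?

DFS from k (visiting neighbors in alphabetical order); mark gray on enter, black on exit:
k gray
  a gray
    f gray
    f black
  a black
  g gray
    g→a: a black — skip
    e gray
      h gray
        h→f: f black — skip
      h black
      e→k: k is gray → back edge
First back edge: e → k.

e->k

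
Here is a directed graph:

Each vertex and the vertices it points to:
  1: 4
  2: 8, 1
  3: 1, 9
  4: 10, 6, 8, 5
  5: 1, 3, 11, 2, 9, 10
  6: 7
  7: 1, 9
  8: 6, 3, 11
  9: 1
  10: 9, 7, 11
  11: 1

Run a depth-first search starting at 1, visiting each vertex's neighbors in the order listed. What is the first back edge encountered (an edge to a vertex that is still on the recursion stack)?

9->1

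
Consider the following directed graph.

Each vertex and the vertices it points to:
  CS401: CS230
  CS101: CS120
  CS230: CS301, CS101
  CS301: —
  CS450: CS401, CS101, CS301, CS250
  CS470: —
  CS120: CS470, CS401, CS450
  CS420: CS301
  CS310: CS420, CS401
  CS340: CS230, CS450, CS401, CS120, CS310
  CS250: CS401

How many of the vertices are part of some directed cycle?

6

A vertex is on a directed cycle iff it belongs to a strongly connected component of size ≥ 2 (or has a self-loop).
The vertices on cycles are {CS101, CS120, CS230, CS250, CS401, CS450} — 6 in total.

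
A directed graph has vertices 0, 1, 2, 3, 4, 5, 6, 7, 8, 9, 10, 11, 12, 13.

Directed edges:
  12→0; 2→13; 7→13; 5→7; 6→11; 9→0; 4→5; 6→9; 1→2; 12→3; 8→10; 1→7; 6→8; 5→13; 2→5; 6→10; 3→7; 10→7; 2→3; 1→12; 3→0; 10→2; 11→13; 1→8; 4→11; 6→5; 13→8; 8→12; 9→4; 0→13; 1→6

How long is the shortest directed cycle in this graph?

For each vertex v, BFS finds the shortest path from v back to v.
The shortest such closed walk is 10 → 2 → 13 → 8 → 10, length 4.

4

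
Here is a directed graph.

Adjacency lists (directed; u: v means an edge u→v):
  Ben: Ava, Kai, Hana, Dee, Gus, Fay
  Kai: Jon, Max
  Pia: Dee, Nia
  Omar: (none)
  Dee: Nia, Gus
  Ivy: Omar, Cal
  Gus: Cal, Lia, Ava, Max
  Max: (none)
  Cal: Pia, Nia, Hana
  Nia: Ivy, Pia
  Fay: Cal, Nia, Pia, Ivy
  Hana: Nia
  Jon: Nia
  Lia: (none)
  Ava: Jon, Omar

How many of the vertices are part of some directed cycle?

A vertex is on a directed cycle iff it belongs to a strongly connected component of size ≥ 2 (or has a self-loop).
The vertices on cycles are {Ava, Cal, Dee, Gus, Ivy, Jon, Nia, Pia, Hana} — 9 in total.

9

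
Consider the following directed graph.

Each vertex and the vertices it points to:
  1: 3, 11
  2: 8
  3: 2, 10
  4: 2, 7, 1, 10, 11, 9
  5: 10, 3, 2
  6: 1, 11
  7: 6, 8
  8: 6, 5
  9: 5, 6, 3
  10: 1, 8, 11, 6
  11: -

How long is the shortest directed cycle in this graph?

3

For each vertex v, BFS finds the shortest path from v back to v.
The shortest such closed walk is 8 → 5 → 2 → 8, length 3.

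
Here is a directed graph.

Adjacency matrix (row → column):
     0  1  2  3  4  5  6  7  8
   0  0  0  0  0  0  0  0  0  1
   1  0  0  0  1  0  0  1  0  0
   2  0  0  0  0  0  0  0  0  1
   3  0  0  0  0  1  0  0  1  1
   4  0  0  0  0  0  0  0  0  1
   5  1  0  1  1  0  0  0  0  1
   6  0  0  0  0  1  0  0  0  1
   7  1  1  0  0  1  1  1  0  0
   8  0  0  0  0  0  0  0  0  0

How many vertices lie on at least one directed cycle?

4

A vertex is on a directed cycle iff it belongs to a strongly connected component of size ≥ 2 (or has a self-loop).
The vertices on cycles are {1, 3, 5, 7} — 4 in total.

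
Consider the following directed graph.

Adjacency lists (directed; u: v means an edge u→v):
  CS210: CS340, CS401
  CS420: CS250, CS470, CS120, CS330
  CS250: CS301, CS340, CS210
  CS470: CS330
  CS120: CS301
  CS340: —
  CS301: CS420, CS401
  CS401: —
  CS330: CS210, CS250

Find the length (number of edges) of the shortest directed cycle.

For each vertex v, BFS finds the shortest path from v back to v.
The shortest such closed walk is CS420 → CS250 → CS301 → CS420, length 3.

3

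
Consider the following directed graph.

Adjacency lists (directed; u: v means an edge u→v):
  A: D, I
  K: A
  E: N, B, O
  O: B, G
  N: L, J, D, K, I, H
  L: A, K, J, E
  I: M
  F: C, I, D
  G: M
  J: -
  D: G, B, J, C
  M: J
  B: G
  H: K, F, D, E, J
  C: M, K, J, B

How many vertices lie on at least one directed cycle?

A vertex is on a directed cycle iff it belongs to a strongly connected component of size ≥ 2 (or has a self-loop).
The vertices on cycles are {A, C, D, E, H, K, L, N} — 8 in total.

8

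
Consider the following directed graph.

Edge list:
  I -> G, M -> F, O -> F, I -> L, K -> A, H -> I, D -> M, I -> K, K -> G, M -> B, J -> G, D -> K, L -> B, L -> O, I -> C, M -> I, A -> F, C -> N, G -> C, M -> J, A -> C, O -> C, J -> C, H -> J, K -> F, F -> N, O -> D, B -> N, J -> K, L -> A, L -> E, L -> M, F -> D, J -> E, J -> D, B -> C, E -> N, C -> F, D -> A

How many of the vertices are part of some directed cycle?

A vertex is on a directed cycle iff it belongs to a strongly connected component of size ≥ 2 (or has a self-loop).
The vertices on cycles are {A, B, C, D, F, G, I, J, K, L, M, O} — 12 in total.

12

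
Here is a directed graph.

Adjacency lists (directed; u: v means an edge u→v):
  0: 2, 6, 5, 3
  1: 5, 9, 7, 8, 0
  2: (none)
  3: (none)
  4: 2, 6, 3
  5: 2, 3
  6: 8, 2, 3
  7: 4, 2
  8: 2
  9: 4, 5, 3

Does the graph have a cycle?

No

DFS with white/gray/black marking, starting from 7:
7 gray
  4 gray
    2 gray
    2 black
    6 gray
      8 gray
        8→2: 2 black — skip
      8 black
      6→2: 2 black — skip
      3 gray
      3 black
    6 black
    4→3: 3 black — skip
  4 black
  7→2: 2 black — skip
7 black
0 gray
  0→2: 2 black — skip
  0→6: 6 black — skip
  5 gray
    5→2: 2 black — skip
    5→3: 3 black — skip
  5 black
  0→3: 3 black — skip
0 black
1 gray
  1→5: 5 black — skip
  9 gray
    9→4: 4 black — skip
    9→5: 5 black — skip
    9→3: 3 black — skip
  9 black
  1→7: 7 black — skip
  1→8: 8 black — skip
  1→0: 0 black — skip
1 black
Every edge goes to a white or black vertex — no back edge, so the graph is acyclic.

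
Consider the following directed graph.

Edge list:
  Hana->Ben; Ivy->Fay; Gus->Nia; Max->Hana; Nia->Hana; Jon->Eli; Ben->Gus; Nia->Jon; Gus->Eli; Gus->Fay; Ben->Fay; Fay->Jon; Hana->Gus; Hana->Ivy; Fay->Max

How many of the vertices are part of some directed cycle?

A vertex is on a directed cycle iff it belongs to a strongly connected component of size ≥ 2 (or has a self-loop).
The vertices on cycles are {Ben, Fay, Gus, Ivy, Max, Nia, Hana} — 7 in total.

7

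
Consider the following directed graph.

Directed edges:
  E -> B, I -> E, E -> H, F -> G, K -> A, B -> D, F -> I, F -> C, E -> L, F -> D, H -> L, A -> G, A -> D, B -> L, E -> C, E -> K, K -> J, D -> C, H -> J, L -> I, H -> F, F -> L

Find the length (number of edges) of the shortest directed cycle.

3

For each vertex v, BFS finds the shortest path from v back to v.
The shortest such closed walk is E → L → I → E, length 3.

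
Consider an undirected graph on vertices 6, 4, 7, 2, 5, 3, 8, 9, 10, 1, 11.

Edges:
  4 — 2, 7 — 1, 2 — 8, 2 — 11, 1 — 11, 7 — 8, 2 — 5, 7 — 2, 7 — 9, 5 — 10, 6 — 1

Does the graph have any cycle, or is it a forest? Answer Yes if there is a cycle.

Yes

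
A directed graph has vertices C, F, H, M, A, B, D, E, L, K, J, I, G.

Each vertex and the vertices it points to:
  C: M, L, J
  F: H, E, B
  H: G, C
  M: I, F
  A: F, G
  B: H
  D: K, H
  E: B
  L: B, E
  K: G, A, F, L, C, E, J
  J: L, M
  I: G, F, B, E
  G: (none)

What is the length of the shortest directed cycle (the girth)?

4

For each vertex v, BFS finds the shortest path from v back to v.
The shortest such closed walk is C → M → F → H → C, length 4.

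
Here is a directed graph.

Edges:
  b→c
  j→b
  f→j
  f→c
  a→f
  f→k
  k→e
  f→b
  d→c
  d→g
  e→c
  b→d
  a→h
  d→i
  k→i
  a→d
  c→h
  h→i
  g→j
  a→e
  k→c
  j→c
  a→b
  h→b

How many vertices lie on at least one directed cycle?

6

A vertex is on a directed cycle iff it belongs to a strongly connected component of size ≥ 2 (or has a self-loop).
The vertices on cycles are {b, c, d, g, h, j} — 6 in total.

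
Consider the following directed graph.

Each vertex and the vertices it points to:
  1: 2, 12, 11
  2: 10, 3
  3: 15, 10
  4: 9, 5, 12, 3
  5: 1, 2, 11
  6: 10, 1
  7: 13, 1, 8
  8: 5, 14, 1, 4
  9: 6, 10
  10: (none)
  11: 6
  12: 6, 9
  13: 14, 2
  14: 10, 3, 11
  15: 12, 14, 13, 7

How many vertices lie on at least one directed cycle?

14

A vertex is on a directed cycle iff it belongs to a strongly connected component of size ≥ 2 (or has a self-loop).
The vertices on cycles are {1, 2, 3, 4, 5, 6, 7, 8, 9, 11, 12, 13, 14, 15} — 14 in total.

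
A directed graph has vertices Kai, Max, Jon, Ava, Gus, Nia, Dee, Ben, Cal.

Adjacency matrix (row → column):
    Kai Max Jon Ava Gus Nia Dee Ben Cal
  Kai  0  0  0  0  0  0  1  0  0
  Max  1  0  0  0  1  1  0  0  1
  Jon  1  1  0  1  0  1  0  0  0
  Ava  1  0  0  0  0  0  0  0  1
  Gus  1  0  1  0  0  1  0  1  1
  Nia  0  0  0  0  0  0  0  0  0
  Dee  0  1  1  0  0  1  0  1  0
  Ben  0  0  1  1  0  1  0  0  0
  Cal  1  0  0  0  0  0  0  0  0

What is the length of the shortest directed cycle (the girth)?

3

For each vertex v, BFS finds the shortest path from v back to v.
The shortest such closed walk is Dee → Max → Kai → Dee, length 3.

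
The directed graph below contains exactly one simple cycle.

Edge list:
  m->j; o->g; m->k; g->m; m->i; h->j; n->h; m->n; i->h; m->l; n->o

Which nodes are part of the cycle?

DFS with gray/black marking from m:
m gray
  i gray
    h gray
      j gray
      j black
    h black
  i black
  l gray
  l black
  k gray
  k black
  m→j: j black — skip
  n gray
    o gray
      g gray
        g→m: m is gray → back edge
Back edge closes the cycle m → n → o → g → m; its vertices are {g, m, n, o}.

g, m, n, o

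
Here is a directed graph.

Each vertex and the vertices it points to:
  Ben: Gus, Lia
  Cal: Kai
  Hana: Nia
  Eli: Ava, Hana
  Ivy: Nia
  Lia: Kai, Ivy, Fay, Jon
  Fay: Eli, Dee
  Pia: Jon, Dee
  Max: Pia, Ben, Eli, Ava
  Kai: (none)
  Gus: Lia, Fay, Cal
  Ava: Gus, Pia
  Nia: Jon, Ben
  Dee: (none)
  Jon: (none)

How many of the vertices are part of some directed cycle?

A vertex is on a directed cycle iff it belongs to a strongly connected component of size ≥ 2 (or has a self-loop).
The vertices on cycles are {Ava, Ben, Eli, Fay, Gus, Ivy, Lia, Nia, Hana} — 9 in total.

9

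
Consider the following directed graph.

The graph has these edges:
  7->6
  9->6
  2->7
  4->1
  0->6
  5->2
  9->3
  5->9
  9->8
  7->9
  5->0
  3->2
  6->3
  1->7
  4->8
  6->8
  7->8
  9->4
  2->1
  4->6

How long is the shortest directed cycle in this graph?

4

For each vertex v, BFS finds the shortest path from v back to v.
The shortest such closed walk is 9 → 4 → 1 → 7 → 9, length 4.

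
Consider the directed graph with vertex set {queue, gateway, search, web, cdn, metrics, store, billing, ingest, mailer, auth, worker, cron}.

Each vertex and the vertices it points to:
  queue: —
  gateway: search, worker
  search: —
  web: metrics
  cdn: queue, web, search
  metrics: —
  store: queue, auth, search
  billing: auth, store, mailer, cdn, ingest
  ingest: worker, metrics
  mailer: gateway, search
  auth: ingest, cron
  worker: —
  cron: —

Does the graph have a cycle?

DFS with white/gray/black marking, starting from store:
store gray
  queue gray
  queue black
  auth gray
    ingest gray
      worker gray
      worker black
      metrics gray
      metrics black
    ingest black
    cron gray
    cron black
  auth black
  search gray
  search black
store black
gateway gray
  gateway→search: search black — skip
  gateway→worker: worker black — skip
gateway black
web gray
  web→metrics: metrics black — skip
web black
cdn gray
  cdn→queue: queue black — skip
  cdn→web: web black — skip
  cdn→search: search black — skip
cdn black
billing gray
  billing→auth: auth black — skip
  billing→store: store black — skip
  mailer gray
    mailer→gateway: gateway black — skip
    mailer→search: search black — skip
  mailer black
  billing→cdn: cdn black — skip
  billing→ingest: ingest black — skip
billing black
Every edge goes to a white or black vertex — no back edge, so the graph is acyclic.

No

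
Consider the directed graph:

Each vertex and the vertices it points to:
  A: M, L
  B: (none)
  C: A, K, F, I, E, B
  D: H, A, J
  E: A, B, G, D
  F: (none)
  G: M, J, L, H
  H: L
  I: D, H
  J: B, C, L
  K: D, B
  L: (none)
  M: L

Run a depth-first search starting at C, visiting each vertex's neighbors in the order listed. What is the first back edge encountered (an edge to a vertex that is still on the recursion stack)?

DFS from C (visiting each vertex's neighbors in the order listed); mark gray on enter, black on exit:
C gray
  A gray
    M gray
      L gray
      L black
    M black
    A→L: L black — skip
  A black
  K gray
    D gray
      H gray
        H→L: L black — skip
      H black
      D→A: A black — skip
      J gray
        B gray
        B black
        J→C: C is gray → back edge
First back edge: J → C.

J→C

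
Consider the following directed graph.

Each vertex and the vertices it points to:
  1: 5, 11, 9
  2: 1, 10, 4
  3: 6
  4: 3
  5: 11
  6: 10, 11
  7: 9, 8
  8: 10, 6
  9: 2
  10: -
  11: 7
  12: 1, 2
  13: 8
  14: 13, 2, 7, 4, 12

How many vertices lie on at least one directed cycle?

A vertex is on a directed cycle iff it belongs to a strongly connected component of size ≥ 2 (or has a self-loop).
The vertices on cycles are {1, 2, 3, 4, 5, 6, 7, 8, 9, 11} — 10 in total.

10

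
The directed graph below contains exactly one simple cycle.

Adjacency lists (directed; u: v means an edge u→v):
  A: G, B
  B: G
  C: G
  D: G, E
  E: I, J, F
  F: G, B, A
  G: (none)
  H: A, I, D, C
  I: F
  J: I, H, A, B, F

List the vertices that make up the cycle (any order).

DFS with gray/black marking from E:
E gray
  I gray
    F gray
      G gray
      G black
      B gray
        B→G: G black — skip
      B black
      A gray
        A→G: G black — skip
        A→B: B black — skip
      A black
    F black
  I black
  J gray
    J→I: I black — skip
    H gray
      H→A: A black — skip
      H→I: I black — skip
      D gray
        D→G: G black — skip
        D→E: E is gray → back edge
Back edge closes the cycle E → J → H → D → E; its vertices are {D, E, H, J}.

D, E, H, J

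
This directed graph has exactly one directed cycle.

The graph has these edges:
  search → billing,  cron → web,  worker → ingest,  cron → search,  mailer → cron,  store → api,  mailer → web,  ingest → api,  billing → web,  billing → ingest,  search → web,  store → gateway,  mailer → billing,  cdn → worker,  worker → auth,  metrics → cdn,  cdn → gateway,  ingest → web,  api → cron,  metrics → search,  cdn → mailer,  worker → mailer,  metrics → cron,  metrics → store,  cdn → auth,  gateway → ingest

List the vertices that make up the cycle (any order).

DFS with gray/black marking from ingest:
ingest gray
  web gray
  web black
  api gray
    cron gray
      search gray
        billing gray
          billing→web: web black — skip
          billing→ingest: ingest is gray → back edge
Back edge closes the cycle ingest → api → cron → search → billing → ingest; its vertices are {api, cron, ingest, search, billing}.

api, cron, ingest, search, billing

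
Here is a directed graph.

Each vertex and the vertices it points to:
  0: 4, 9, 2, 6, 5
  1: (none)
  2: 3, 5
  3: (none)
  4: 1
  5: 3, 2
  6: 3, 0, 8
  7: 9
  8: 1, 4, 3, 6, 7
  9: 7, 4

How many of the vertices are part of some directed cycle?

7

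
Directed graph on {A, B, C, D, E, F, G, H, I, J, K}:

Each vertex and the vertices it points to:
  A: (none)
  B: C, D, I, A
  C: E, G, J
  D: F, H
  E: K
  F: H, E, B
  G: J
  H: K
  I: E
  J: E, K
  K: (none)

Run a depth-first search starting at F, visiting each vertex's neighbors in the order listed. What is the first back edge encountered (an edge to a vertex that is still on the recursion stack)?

D->F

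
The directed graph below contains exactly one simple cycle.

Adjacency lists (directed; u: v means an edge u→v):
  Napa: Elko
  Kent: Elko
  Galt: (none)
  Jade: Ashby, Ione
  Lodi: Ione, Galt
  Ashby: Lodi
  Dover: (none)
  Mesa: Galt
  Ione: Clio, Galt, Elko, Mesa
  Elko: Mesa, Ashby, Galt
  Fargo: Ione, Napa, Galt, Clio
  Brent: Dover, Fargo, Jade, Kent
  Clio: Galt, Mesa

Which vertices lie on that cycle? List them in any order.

Elko, Ione, Lodi, Ashby

DFS with gray/black marking from Ione:
Ione gray
  Clio gray
    Galt gray
    Galt black
    Mesa gray
      Mesa→Galt: Galt black — skip
    Mesa black
  Clio black
  Ione→Galt: Galt black — skip
  Elko gray
    Elko→Mesa: Mesa black — skip
    Ashby gray
      Lodi gray
        Lodi→Ione: Ione is gray → back edge
Back edge closes the cycle Ione → Elko → Ashby → Lodi → Ione; its vertices are {Elko, Ione, Lodi, Ashby}.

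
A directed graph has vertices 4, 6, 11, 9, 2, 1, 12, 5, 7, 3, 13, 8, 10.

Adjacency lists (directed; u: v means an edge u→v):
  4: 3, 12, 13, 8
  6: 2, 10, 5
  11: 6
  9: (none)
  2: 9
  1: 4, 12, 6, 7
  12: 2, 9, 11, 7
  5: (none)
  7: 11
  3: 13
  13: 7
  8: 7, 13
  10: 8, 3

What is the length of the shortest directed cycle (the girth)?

5

For each vertex v, BFS finds the shortest path from v back to v.
The shortest such closed walk is 6 → 10 → 8 → 7 → 11 → 6, length 5.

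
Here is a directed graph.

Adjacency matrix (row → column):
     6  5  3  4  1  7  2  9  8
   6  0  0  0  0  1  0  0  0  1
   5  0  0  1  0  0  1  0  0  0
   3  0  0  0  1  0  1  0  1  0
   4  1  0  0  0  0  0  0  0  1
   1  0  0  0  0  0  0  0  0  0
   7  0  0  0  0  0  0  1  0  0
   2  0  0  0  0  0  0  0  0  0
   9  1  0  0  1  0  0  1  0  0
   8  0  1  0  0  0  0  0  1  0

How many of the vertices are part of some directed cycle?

6

A vertex is on a directed cycle iff it belongs to a strongly connected component of size ≥ 2 (or has a self-loop).
The vertices on cycles are {3, 4, 5, 6, 8, 9} — 6 in total.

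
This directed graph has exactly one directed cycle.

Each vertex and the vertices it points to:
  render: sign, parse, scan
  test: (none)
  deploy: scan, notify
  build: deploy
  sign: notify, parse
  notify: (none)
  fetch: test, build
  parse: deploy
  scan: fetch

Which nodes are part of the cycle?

scan, build, fetch, deploy

DFS with gray/black marking from scan:
scan gray
  fetch gray
    test gray
    test black
    build gray
      deploy gray
        deploy→scan: scan is gray → back edge
Back edge closes the cycle scan → fetch → build → deploy → scan; its vertices are {scan, build, fetch, deploy}.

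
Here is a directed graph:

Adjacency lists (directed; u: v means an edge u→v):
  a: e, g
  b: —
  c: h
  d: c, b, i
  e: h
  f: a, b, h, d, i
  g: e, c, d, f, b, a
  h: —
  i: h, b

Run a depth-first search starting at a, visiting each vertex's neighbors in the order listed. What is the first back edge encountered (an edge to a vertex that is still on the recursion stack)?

f→a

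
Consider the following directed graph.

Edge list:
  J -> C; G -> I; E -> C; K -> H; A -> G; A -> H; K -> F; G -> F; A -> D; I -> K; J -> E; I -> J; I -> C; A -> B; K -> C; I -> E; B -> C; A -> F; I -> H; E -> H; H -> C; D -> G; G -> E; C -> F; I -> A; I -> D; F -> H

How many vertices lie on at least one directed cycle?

A vertex is on a directed cycle iff it belongs to a strongly connected component of size ≥ 2 (or has a self-loop).
The vertices on cycles are {A, C, D, F, G, H, I} — 7 in total.

7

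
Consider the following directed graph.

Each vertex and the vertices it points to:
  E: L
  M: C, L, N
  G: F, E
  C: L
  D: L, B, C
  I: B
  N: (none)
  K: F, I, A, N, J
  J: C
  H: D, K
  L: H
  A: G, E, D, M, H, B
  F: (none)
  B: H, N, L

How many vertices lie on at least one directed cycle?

12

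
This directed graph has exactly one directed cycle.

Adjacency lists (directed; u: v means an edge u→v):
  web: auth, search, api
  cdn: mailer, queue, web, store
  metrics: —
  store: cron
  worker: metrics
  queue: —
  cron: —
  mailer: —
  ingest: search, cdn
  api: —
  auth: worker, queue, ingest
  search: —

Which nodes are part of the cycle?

DFS with gray/black marking from auth:
auth gray
  worker gray
    metrics gray
    metrics black
  worker black
  queue gray
  queue black
  ingest gray
    search gray
    search black
    cdn gray
      mailer gray
      mailer black
      cdn→queue: queue black — skip
      web gray
        web→auth: auth is gray → back edge
Back edge closes the cycle auth → ingest → cdn → web → auth; its vertices are {cdn, web, auth, ingest}.

cdn, web, auth, ingest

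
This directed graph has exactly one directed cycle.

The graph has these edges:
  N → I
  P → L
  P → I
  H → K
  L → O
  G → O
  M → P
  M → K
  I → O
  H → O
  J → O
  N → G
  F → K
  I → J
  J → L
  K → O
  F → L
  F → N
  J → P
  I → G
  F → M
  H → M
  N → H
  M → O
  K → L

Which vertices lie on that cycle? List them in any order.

I, J, P

DFS with gray/black marking from I:
I gray
  J gray
    L gray
      O gray
      O black
    L black
    J→O: O black — skip
    P gray
      P→L: L black — skip
      P→I: I is gray → back edge
Back edge closes the cycle I → J → P → I; its vertices are {I, J, P}.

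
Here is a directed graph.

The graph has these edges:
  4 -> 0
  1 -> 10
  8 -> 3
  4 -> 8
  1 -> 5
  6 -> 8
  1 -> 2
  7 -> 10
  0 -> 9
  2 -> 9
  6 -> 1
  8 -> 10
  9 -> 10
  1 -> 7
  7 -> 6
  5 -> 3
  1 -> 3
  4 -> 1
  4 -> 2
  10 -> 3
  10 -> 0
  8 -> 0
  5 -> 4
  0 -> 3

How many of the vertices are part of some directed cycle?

8

A vertex is on a directed cycle iff it belongs to a strongly connected component of size ≥ 2 (or has a self-loop).
The vertices on cycles are {0, 1, 4, 5, 6, 7, 9, 10} — 8 in total.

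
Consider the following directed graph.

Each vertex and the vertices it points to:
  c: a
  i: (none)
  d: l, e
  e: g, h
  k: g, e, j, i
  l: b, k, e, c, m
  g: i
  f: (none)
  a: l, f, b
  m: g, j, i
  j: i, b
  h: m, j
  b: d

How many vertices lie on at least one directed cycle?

A vertex is on a directed cycle iff it belongs to a strongly connected component of size ≥ 2 (or has a self-loop).
The vertices on cycles are {a, b, c, d, e, h, j, k, l, m} — 10 in total.

10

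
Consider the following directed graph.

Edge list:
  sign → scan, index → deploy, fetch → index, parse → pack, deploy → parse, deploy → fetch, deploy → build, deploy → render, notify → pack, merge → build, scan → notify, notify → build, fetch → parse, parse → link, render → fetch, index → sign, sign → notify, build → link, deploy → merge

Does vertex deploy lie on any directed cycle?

Yes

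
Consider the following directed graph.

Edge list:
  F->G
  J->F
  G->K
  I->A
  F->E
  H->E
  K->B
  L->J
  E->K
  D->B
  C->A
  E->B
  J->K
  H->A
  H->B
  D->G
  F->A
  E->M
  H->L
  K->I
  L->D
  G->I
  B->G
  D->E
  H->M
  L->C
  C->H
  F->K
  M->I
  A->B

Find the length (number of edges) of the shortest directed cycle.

3

For each vertex v, BFS finds the shortest path from v back to v.
The shortest such closed walk is L → C → H → L, length 3.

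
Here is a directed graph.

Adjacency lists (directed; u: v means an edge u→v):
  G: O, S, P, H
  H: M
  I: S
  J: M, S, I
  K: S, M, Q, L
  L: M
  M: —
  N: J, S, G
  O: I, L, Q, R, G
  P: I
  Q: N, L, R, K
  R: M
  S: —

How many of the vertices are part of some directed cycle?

A vertex is on a directed cycle iff it belongs to a strongly connected component of size ≥ 2 (or has a self-loop).
The vertices on cycles are {G, K, N, O, Q} — 5 in total.

5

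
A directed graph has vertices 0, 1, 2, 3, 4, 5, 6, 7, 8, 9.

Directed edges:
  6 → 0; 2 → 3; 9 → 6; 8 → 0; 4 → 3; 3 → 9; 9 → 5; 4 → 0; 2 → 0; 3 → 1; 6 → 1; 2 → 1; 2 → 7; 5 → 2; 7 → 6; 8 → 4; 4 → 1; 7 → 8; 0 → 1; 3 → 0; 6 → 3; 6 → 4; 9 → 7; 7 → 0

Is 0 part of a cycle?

No

0 lies on a cycle iff there is a path from 0 back to itself.
Exploring from 0, it never reaches itself; equivalently, its strongly connected component is a singleton.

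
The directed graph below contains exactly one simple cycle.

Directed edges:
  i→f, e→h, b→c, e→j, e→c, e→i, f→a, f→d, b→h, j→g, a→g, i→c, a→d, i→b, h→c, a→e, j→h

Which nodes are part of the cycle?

a, e, f, i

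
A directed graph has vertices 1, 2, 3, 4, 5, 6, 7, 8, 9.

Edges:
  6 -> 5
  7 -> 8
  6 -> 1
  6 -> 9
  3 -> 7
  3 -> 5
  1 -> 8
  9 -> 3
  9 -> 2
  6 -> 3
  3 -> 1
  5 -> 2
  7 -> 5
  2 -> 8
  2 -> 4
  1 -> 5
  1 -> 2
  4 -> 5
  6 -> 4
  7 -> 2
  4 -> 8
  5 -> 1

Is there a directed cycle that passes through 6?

6 lies on a cycle iff there is a path from 6 back to itself.
Exploring from 6, it never reaches itself; equivalently, its strongly connected component is a singleton.

No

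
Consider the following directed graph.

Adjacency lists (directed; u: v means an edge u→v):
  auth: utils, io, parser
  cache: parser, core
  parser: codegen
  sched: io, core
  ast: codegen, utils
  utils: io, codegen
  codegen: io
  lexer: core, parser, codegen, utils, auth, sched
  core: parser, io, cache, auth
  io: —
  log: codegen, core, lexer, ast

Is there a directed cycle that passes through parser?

No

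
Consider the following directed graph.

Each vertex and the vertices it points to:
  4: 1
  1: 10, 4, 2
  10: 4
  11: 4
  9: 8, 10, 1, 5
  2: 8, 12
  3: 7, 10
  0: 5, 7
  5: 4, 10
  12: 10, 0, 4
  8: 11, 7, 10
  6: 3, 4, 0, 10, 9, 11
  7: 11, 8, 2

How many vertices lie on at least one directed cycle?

10

A vertex is on a directed cycle iff it belongs to a strongly connected component of size ≥ 2 (or has a self-loop).
The vertices on cycles are {0, 1, 2, 4, 5, 7, 8, 10, 11, 12} — 10 in total.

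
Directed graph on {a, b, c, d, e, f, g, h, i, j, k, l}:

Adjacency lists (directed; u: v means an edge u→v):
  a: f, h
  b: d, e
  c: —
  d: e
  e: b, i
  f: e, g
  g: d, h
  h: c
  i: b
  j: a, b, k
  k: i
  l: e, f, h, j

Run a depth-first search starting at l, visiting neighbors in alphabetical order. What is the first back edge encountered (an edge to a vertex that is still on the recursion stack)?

DFS from l (visiting neighbors in alphabetical order); mark gray on enter, black on exit:
l gray
  e gray
    b gray
      d gray
        d→e: e is gray → back edge
First back edge: d → e.

d→e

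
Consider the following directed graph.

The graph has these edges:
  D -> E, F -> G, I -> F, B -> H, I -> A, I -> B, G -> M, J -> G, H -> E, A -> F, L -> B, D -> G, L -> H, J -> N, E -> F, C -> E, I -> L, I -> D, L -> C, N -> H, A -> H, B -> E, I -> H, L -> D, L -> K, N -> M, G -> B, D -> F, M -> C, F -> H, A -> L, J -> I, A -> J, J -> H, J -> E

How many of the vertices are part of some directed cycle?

10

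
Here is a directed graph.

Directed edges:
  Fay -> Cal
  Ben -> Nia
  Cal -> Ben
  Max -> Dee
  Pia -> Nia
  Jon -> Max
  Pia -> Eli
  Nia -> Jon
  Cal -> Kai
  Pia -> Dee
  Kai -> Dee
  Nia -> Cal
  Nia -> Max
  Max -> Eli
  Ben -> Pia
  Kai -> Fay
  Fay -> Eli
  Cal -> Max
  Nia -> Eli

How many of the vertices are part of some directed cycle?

A vertex is on a directed cycle iff it belongs to a strongly connected component of size ≥ 2 (or has a self-loop).
The vertices on cycles are {Ben, Cal, Fay, Kai, Nia, Pia} — 6 in total.

6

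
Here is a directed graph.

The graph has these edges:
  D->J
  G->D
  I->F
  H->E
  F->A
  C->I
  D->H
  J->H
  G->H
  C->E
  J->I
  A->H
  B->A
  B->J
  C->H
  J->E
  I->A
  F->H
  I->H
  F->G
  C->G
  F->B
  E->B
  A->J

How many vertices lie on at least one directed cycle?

9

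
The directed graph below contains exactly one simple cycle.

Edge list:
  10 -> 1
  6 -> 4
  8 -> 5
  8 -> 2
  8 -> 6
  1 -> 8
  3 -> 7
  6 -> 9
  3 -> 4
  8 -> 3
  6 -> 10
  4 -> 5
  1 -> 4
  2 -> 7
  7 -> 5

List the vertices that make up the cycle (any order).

DFS with gray/black marking from 8:
8 gray
  5 gray
  5 black
  3 gray
    4 gray
      4→5: 5 black — skip
    4 black
    7 gray
      7→5: 5 black — skip
    7 black
  3 black
  2 gray
    2→7: 7 black — skip
  2 black
  6 gray
    10 gray
      1 gray
        1→4: 4 black — skip
        1→8: 8 is gray → back edge
Back edge closes the cycle 8 → 6 → 10 → 1 → 8; its vertices are {1, 6, 8, 10}.

1, 6, 8, 10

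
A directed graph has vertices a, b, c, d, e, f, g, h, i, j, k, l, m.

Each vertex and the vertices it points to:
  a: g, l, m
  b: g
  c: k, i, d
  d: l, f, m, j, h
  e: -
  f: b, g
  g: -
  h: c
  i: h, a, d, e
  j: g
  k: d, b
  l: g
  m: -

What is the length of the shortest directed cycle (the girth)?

3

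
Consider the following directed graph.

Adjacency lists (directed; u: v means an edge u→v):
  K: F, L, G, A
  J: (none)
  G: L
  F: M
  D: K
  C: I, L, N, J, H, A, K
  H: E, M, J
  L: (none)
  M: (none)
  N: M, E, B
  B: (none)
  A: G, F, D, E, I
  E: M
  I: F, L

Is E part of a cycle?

E lies on a cycle iff there is a path from E back to itself.
Exploring from E, it never reaches itself; equivalently, its strongly connected component is a singleton.

No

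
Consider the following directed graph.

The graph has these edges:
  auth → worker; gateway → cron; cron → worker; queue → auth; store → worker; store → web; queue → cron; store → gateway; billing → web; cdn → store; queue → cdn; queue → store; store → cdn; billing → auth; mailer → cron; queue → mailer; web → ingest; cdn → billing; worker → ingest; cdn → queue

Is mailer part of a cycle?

No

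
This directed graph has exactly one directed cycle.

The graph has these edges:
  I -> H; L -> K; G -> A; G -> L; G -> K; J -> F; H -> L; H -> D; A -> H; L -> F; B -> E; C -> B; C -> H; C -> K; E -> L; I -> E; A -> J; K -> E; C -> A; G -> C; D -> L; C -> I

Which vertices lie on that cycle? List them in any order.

E, K, L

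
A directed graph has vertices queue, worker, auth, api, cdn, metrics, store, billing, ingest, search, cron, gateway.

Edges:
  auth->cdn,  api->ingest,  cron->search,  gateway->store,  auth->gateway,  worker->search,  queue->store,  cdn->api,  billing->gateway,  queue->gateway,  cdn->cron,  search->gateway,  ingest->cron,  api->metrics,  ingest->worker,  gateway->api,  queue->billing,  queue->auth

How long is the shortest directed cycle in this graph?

5

For each vertex v, BFS finds the shortest path from v back to v.
The shortest such closed walk is gateway → api → ingest → cron → search → gateway, length 5.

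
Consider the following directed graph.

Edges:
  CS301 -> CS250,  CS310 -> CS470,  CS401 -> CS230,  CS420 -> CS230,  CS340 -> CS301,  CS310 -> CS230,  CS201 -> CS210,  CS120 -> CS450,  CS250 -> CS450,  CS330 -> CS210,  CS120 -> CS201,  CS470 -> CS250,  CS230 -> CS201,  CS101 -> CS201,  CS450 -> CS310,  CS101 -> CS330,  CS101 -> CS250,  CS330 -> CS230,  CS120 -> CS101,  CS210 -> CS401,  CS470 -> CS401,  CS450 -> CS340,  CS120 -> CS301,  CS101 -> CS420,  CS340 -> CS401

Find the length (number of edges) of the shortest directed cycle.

For each vertex v, BFS finds the shortest path from v back to v.
The shortest such closed walk is CS450 → CS340 → CS301 → CS250 → CS450, length 4.

4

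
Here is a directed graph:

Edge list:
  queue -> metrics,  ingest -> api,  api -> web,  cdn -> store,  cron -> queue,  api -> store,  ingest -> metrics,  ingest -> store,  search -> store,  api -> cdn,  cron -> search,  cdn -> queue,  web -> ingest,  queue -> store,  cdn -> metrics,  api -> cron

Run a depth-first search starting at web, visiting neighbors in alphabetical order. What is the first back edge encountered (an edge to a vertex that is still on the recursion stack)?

api->web

DFS from web (visiting neighbors in alphabetical order); mark gray on enter, black on exit:
web gray
  ingest gray
    api gray
      cdn gray
        metrics gray
        metrics black
        queue gray
          queue→metrics: metrics black — skip
          store gray
          store black
        queue black
        cdn→store: store black — skip
      cdn black
      cron gray
        cron→queue: queue black — skip
        search gray
          search→store: store black — skip
        search black
      cron black
      api→store: store black — skip
      api→web: web is gray → back edge
First back edge: api → web.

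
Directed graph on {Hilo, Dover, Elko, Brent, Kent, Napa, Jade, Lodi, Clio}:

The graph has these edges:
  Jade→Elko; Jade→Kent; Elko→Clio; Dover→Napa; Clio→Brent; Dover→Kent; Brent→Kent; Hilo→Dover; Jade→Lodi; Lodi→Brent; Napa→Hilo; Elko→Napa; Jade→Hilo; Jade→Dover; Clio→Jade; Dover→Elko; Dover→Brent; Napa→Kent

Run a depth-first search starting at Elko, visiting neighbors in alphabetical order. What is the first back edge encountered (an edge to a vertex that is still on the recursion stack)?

DFS from Elko (visiting neighbors in alphabetical order); mark gray on enter, black on exit:
Elko gray
  Clio gray
    Brent gray
      Kent gray
      Kent black
    Brent black
    Jade gray
      Dover gray
        Dover→Brent: Brent black — skip
        Dover→Elko: Elko is gray → back edge
First back edge: Dover → Elko.

Dover->Elko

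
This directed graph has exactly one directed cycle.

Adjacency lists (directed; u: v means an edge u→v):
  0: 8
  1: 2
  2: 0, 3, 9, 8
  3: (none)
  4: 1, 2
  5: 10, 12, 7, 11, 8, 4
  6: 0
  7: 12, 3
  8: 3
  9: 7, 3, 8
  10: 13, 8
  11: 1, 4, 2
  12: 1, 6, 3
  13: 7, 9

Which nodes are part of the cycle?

DFS with gray/black marking from 12:
12 gray
  1 gray
    2 gray
      0 gray
        8 gray
          3 gray
          3 black
        8 black
      0 black
      2→3: 3 black — skip
      9 gray
        7 gray
          7→12: 12 is gray → back edge
Back edge closes the cycle 12 → 1 → 2 → 9 → 7 → 12; its vertices are {1, 2, 7, 9, 12}.

1, 2, 7, 9, 12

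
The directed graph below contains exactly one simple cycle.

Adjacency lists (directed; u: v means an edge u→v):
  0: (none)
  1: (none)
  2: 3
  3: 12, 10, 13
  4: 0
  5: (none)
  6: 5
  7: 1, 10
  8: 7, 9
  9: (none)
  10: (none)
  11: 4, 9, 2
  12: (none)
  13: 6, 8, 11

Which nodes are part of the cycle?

DFS with gray/black marking from 13:
13 gray
  6 gray
    5 gray
    5 black
  6 black
  8 gray
    7 gray
      1 gray
      1 black
      10 gray
      10 black
    7 black
    9 gray
    9 black
  8 black
  11 gray
    4 gray
      0 gray
      0 black
    4 black
    11→9: 9 black — skip
    2 gray
      3 gray
        12 gray
        12 black
        3→10: 10 black — skip
        3→13: 13 is gray → back edge
Back edge closes the cycle 13 → 11 → 2 → 3 → 13; its vertices are {2, 3, 11, 13}.

2, 3, 11, 13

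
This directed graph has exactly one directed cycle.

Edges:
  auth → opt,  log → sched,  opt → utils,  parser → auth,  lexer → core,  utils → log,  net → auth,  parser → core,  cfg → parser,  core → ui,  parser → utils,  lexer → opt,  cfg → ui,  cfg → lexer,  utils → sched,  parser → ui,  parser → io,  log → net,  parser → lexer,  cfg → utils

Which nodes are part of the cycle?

DFS with gray/black marking from utils:
utils gray
  sched gray
  sched black
  log gray
    log→sched: sched black — skip
    net gray
      auth gray
        opt gray
          opt→utils: utils is gray → back edge
Back edge closes the cycle utils → log → net → auth → opt → utils; its vertices are {log, net, opt, auth, utils}.

log, net, opt, auth, utils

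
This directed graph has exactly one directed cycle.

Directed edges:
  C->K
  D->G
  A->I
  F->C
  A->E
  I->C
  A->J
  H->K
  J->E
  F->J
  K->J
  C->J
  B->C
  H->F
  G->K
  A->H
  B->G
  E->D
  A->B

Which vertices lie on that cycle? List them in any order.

DFS with gray/black marking from E:
E gray
  D gray
    G gray
      K gray
        J gray
          J→E: E is gray → back edge
Back edge closes the cycle E → D → G → K → J → E; its vertices are {D, E, G, J, K}.

D, E, G, J, K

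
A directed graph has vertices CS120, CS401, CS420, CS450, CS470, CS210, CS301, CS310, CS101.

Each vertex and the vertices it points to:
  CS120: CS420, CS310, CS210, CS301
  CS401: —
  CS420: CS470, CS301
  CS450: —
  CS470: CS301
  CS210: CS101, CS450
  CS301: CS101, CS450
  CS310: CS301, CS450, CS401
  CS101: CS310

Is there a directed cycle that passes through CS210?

CS210 lies on a cycle iff there is a path from CS210 back to itself.
Exploring from CS210, it never reaches itself; equivalently, its strongly connected component is a singleton.

No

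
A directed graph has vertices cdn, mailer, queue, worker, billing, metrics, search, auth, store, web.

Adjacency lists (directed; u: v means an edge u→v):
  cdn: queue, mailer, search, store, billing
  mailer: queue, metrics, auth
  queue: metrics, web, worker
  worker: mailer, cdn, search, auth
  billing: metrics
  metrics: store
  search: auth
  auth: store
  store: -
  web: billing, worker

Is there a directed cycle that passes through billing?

billing lies on a cycle iff there is a path from billing back to itself.
Exploring from billing, it never reaches itself; equivalently, its strongly connected component is a singleton.

No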